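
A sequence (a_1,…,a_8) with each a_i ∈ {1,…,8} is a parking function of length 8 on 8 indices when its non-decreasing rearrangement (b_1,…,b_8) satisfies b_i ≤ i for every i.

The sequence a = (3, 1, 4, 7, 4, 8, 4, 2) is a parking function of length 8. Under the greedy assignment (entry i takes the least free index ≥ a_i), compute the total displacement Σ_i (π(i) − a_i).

Σπ = 8·9/2 = 36 (π permutes [8]); Σa = 3+1+4+7+4+8+4+2 = 33; disp = 36−33 = 3.

3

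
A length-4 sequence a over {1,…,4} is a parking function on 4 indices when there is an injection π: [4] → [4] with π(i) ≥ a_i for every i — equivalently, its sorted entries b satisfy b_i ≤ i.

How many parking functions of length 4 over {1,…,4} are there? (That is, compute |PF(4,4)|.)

125

|PF(4,4)| = (5−4)·5^(4−1) = 1 · 125 = 125 [KW]
Check (1,1,1,3) → sorted (1,1,1,3): b_i ≤ i ∀i, a PF.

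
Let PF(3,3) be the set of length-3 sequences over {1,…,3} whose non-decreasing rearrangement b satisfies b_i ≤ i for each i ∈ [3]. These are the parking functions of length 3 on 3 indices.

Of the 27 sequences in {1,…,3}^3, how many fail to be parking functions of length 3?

#PF = (4−3)·4^(3−1) = 1 · 16 = 16 (Konheim–Weiss)
One tuple (3,3,2) → sorted (2,3,3): b_1=2>1, not a PF.
Total 27; non-PF = 27−16 = 11

11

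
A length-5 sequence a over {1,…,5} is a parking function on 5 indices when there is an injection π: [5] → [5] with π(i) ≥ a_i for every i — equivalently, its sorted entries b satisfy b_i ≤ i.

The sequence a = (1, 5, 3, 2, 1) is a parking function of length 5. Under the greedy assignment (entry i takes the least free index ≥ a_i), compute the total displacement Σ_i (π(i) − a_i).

Σπ = 5·6/2 = 15 (π permutes [5]); Σa = 1+5+3+2+1 = 12; disp = 15−12 = 3.

3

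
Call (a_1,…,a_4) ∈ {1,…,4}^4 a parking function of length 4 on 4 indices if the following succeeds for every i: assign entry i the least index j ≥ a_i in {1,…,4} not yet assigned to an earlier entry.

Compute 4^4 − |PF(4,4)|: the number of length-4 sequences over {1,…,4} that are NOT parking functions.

|PF(4,4)| = (4+1−4)·(4+1)^{4−1} = 1·125 = 125 (Pollak)
Check (2,4,2,2) → sorted (2,2,2,4): b_1=2>1, not a PF.
So 256 − 125 = 131 fail.

131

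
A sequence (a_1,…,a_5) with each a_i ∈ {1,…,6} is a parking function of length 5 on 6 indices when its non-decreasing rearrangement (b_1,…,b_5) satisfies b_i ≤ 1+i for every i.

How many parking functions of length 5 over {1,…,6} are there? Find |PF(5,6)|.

4802

|PF| = (6−5+1)·(6+1)^(5−1) = 2·2401 = 4802 [KW]
Check (5,1,4,4,3) → sorted (1,3,4,4,5): b_i ≤ 1+i ∀i, a PF.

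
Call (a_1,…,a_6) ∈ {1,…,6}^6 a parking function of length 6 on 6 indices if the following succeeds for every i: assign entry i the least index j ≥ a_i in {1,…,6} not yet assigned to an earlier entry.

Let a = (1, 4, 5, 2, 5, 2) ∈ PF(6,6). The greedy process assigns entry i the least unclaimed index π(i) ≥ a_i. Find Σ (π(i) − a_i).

Σπ = 6·7/2 = 21 (π permutes [6]); Σa = 1+4+5+2+5+2 = 19; disp = 21−19 = 2.

2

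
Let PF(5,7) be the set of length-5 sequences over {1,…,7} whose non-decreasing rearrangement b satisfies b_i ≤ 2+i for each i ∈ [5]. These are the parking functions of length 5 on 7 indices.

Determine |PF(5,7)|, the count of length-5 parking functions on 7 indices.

|PF| = (7−5+1)·(7+1)^(5−1) = 3 · 4096 = 12288 (Konheim–Weiss)
One tuple (4,1,6,4,7) → sorted (1,4,4,6,7): b_i ≤ 2+i ∀i, a PF.

12288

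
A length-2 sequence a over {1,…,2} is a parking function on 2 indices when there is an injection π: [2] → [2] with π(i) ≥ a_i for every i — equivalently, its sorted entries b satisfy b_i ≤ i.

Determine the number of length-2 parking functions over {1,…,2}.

3

|PF(2,2)| = 1·3^1 = 1·3 = 3 [KW]
E.g. (2,1) → sorted (1,2): b_i ≤ i ∀i, a PF.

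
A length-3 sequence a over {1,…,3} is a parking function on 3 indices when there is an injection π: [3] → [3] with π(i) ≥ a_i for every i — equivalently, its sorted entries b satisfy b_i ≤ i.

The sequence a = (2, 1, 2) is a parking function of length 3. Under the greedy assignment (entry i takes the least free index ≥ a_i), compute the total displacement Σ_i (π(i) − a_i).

1

Σπ = 6 ({1..3} each once); Σa = 2+1+2 = 5; disp = 6−5 = 1.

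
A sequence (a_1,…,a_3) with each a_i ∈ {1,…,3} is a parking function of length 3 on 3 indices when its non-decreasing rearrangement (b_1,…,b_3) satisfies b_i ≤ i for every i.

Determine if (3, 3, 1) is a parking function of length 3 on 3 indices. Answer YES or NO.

Sorted: b = (1, 3, 3).
  b_1=1 ≤ 1
  b_2=3 > 2
  fails at i=2 ⇒ NO

NO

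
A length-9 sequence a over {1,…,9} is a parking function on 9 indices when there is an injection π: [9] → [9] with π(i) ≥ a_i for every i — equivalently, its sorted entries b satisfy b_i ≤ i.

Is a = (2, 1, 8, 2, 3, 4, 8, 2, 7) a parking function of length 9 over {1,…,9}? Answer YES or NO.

YES

Order a: b = (1, 2, 2, 2, 3, 4, 7, 8, 8).
  b_1=1 ≤ 1
  b_2=2 ≤ 2
  b_3=2 ≤ 3
  b_4=2 ≤ 4
  b_5=3 ≤ 5
  b_6=4 ≤ 6
  b_7=7 ≤ 7
  b_8=8 ≤ 8
  b_9=8 ≤ 9
All bounds hold ⇒ YES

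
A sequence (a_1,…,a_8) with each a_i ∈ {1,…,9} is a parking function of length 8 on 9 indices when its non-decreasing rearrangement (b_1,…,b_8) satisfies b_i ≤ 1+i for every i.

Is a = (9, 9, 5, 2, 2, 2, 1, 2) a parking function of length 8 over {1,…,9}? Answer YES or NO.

Order a: b = (1, 2, 2, 2, 2, 5, 9, 9).
  b_1=1 ≤ 2
  b_2=2 ≤ 3
  b_3=2 ≤ 4
  b_4=2 ≤ 5
  b_5=2 ≤ 6
  b_6=5 ≤ 7
  b_7=9 > 8
  fails at i=7 ⇒ NO

NO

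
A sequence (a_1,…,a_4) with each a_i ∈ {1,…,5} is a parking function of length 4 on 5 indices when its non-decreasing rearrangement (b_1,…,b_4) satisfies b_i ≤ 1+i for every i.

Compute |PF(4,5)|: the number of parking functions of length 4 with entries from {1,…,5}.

432

#PF = (5+1−4)·(5+1)^{4−1} = 2 · 216 = 432
Example (2,4,1,2) → sorted (1,2,2,4): b_i ≤ 1+i ∀i, a PF.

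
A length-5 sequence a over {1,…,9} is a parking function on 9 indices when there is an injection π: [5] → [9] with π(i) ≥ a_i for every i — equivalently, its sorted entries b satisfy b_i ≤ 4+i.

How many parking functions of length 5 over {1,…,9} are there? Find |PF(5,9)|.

#PF = 5·10^4 = 5 · 10000 = 50000
Example (8,2,7,6,1) → sorted (1,2,6,7,8): b_i ≤ 4+i ∀i, a PF.

50000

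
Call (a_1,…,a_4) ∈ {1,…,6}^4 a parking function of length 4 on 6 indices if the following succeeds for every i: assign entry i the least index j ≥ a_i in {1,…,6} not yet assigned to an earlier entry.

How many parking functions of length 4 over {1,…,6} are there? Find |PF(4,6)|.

#PF = (6−4+1)·(6+1)^(4−1) = 3 · 343 = 1029
E.g. (4,6,5,2) → sorted (2,4,5,6): b_i ≤ 2+i ∀i, a PF.

1029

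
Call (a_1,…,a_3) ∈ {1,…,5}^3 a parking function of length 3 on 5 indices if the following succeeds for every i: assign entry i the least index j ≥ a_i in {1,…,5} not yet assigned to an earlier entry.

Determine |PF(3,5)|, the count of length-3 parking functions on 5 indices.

Count = (6−3)·6^(3−1) = 3×36 = 108 [KW]
Check (3,1,4) → sorted (1,3,4): b_i ≤ 2+i ∀i, a PF.

108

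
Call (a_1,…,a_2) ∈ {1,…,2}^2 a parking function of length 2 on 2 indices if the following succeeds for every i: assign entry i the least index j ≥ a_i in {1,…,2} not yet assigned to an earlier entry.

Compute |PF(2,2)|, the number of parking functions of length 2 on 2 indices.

|PF| = (2+1−2)·(2+1)^{2−1} = 1×3 = 3 (Konheim–Weiss)
E.g. (2,1) → sorted (1,2): b_i ≤ i ∀i, a PF.

3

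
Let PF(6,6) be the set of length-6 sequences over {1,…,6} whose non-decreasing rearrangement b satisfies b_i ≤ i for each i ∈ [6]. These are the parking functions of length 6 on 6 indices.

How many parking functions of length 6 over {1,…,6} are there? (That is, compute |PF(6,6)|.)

16807

Count = (7−6)·7^(6−1) = 1·16807 = 16807 (Konheim–Weiss)
Example (3,3,5,1,1,4) → sorted (1,1,3,3,4,5): b_i ≤ i ∀i, a PF.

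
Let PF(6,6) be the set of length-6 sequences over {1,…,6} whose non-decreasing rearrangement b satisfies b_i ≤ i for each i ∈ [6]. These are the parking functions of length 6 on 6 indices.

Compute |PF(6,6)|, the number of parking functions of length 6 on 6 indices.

16807

#PF = (7−6)·7^(6−1) = 1×16807 = 16807 (Konheim–Weiss)
E.g. (3,3,1,4,2,3) → sorted (1,2,3,3,3,4): b_i ≤ i ∀i, a PF.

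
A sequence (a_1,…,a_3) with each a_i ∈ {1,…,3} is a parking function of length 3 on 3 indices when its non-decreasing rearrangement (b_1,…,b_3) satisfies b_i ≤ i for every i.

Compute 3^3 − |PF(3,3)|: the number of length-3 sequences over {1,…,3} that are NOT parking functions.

#PF = (3−3+1)·(3+1)^(3−1) = 1×16 = 16 (Pollak)
Check (2,2,3) → sorted (2,2,3): b_1=2>1, not a PF.
So 27 − 16 = 11 fail.

11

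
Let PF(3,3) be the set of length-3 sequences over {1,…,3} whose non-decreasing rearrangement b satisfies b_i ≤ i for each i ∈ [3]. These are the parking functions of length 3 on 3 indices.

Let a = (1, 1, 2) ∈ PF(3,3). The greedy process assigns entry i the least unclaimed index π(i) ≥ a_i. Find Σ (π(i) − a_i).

Σπ = 3·4/2 = 6 (π permutes [3]); Σa = 1+1+2 = 4; disp = 6−4 = 2.

2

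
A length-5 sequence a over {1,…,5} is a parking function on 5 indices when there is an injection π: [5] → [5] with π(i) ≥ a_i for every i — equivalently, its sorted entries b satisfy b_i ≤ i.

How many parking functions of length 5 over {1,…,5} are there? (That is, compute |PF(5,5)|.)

1296

|PF(5,5)| = (5+1−5)·(5+1)^{5−1} = 1×1296 = 1296 (Pollak)
Example (3,1,4,2,4) → sorted (1,2,3,4,4): b_i ≤ i ∀i, a PF.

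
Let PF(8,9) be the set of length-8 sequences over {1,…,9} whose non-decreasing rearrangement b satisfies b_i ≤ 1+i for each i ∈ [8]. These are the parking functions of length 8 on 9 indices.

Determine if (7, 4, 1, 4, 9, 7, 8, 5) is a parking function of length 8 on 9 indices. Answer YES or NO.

Sorted: b = (1, 4, 4, 5, 7, 7, 8, 9).
  b_1=1 ≤ 2
  b_2=4 > 3
  fails at i=2 ⇒ NO

NO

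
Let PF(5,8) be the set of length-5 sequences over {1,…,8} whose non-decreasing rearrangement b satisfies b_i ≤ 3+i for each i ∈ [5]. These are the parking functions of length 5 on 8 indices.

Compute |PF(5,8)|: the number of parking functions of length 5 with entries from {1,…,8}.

26244

#PF = (8+1−5)·(8+1)^{5−1} = 4·6561 = 26244
One tuple (2,6,5,4,4) → sorted (2,4,4,5,6): b_i ≤ 3+i ∀i, a PF.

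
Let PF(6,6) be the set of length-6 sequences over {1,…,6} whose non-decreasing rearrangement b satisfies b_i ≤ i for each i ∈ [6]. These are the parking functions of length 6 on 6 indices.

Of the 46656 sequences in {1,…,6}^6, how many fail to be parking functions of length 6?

|PF(6,6)| = (7−6)·7^(6−1) = 1·16807 = 16807 [KW]
One tuple (5,2,3,6,5,1) → sorted (1,2,3,5,5,6): b_4=5>4, not a PF.
6^6 − 16807 = 46656 − 16807 = 29849

29849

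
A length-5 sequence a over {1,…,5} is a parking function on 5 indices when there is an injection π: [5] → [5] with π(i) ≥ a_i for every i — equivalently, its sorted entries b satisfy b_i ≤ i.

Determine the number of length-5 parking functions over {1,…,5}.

1296

Count = (5+1−5)·(5+1)^{5−1} = 1·1296 = 1296 [KW]
E.g. (3,3,1,2,1) → sorted (1,1,2,3,3): b_i ≤ i ∀i, a PF.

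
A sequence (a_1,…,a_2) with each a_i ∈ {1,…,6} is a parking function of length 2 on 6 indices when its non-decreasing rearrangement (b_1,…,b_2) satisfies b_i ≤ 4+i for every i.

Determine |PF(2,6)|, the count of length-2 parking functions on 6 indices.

35

#PF = (6+1−2)·(6+1)^{2−1} = 5 · 7 = 35
Check (2,1) → sorted (1,2): b_i ≤ 4+i ∀i, a PF.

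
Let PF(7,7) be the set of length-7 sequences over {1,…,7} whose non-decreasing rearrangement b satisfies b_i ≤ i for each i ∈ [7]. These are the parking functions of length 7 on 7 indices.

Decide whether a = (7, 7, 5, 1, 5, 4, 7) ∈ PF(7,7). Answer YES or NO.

Order a: b = (1, 4, 5, 5, 7, 7, 7).
  b_1=1 ≤ 1
  b_2=4 > 2
  fails at i=2 ⇒ NO

NO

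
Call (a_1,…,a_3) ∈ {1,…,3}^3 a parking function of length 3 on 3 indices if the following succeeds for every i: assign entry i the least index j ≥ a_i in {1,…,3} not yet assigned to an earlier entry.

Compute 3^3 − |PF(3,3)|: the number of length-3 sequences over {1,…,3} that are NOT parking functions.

#PF = 1·4^2 = 1 · 16 = 16 (Pollak)
E.g. (3,3,2) → sorted (2,3,3): b_1=2>1, not a PF.
Total 27; non-PF = 27−16 = 11

11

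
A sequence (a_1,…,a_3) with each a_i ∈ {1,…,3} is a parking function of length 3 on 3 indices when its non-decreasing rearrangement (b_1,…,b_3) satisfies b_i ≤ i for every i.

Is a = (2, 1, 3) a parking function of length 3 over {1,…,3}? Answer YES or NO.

Order a: b = (1, 2, 3).
  b_1=1 ≤ 1
  b_2=2 ≤ 2
  b_3=3 ≤ 3
All bounds hold ⇒ YES

YES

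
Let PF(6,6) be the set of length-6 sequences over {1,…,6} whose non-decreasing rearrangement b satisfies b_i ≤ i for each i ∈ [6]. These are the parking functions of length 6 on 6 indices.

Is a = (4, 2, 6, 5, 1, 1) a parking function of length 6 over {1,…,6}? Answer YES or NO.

YES

Sorted: b = (1, 1, 2, 4, 5, 6).
  b_1=1 ≤ 1
  b_2=1 ≤ 2
  b_3=2 ≤ 3
  b_4=4 ≤ 4
  b_5=5 ≤ 5
  b_6=6 ≤ 6
All bounds hold ⇒ YES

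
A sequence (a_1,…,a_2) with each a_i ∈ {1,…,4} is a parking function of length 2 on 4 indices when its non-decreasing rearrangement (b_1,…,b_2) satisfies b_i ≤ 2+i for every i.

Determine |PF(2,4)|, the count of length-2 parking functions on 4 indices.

#PF = 3·5^1 = 3·5 = 15
Check (3,2) → sorted (2,3): b_i ≤ 2+i ∀i, a PF.

15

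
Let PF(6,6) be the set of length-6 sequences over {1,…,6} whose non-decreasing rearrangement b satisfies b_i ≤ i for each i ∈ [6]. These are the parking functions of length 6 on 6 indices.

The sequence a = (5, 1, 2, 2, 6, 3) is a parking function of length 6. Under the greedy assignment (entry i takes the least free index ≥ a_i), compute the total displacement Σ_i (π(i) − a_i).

Σπ = 21 ({1..6} each once); Σa = 5+1+2+2+6+3 = 19; disp = 21−19 = 2.

2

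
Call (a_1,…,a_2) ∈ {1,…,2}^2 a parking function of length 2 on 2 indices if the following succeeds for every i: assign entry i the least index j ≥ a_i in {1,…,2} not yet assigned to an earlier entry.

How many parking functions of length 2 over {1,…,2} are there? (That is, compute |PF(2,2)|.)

Count = 1·3^1 = 1 · 3 = 3
E.g. (1,2) → sorted (1,2): b_i ≤ i ∀i, a PF.

3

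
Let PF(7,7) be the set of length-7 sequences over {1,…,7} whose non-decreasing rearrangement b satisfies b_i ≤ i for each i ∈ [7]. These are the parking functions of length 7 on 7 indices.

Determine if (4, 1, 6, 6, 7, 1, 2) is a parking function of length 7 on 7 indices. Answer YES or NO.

Sorted: b = (1, 1, 2, 4, 6, 6, 7).
  b_1=1 ≤ 1
  b_2=1 ≤ 2
  b_3=2 ≤ 3
  b_4=4 ≤ 4
  b_5=6 > 5
  fails at i=5 ⇒ NO

NO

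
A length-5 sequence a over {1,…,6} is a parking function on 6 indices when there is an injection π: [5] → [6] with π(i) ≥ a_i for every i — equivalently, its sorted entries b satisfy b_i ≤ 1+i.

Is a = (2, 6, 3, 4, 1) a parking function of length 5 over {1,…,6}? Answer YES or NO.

YES

Rearranged: b = (1, 2, 3, 4, 6).
  b_1=1 ≤ 2
  b_2=2 ≤ 3
  b_3=3 ≤ 4
  b_4=4 ≤ 5
  b_5=6 ≤ 6
All bounds hold ⇒ YES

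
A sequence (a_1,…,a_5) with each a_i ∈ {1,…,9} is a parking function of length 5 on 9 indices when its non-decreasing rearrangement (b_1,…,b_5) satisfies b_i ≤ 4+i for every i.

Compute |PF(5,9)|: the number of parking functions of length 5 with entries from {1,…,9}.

50000

#PF = (10−5)·10^(5−1) = 5·10000 = 50000 (Pollak)
E.g. (7,2,1,4,1) → sorted (1,1,2,4,7): b_i ≤ 4+i ∀i, a PF.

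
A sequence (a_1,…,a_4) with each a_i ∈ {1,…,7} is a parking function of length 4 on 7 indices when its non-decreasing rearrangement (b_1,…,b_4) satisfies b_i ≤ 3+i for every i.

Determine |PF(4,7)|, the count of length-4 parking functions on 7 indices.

Count = 4·8^3 = 4×512 = 2048
E.g. (4,7,3,1) → sorted (1,3,4,7): b_i ≤ 3+i ∀i, a PF.

2048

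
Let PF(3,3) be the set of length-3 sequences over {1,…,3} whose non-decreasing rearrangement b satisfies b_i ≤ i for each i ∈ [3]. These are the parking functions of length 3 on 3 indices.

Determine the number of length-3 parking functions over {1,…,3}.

|PF(3,3)| = (3+1−3)·(3+1)^{3−1} = 1·16 = 16 (Konheim–Weiss)
E.g. (3,1,2) → sorted (1,2,3): b_i ≤ i ∀i, a PF.

16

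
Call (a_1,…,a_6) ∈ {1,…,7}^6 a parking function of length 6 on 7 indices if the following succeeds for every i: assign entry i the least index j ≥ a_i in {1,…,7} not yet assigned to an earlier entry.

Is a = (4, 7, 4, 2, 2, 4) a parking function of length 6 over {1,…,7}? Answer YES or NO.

YES

Order a: b = (2, 2, 4, 4, 4, 7).
  b_1=2 ≤ 2
  b_2=2 ≤ 3
  b_3=4 ≤ 4
  b_4=4 ≤ 5
  b_5=4 ≤ 6
  b_6=7 ≤ 7
All bounds hold ⇒ YES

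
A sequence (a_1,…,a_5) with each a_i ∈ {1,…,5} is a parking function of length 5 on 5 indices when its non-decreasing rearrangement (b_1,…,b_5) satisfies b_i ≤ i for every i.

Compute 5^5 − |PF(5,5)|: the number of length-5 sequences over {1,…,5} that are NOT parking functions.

Count = 1·6^4 = 1·1296 = 1296 [KW]
One tuple (2,4,5,5,4) → sorted (2,4,4,5,5): b_1=2>1, not a PF.
Total 3125; non-PF = 3125−1296 = 1829

1829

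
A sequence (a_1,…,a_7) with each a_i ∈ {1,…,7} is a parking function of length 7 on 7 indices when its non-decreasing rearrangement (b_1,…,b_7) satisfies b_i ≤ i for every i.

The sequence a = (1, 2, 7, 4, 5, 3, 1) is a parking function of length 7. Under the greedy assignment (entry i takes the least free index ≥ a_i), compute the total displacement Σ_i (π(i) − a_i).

Σπ(i) = 1+…+7 = 28; Σa = 1+2+7+4+5+3+1 = 23; disp = 28−23 = 5.

5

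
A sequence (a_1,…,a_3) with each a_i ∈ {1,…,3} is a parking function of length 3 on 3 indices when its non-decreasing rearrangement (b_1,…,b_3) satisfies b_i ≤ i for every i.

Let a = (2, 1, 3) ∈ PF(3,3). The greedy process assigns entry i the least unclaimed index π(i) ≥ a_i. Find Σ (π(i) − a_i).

0

Σπ = 6 ({1..3} each once); Σa = 2+1+3 = 6; disp = 6−6 = 0.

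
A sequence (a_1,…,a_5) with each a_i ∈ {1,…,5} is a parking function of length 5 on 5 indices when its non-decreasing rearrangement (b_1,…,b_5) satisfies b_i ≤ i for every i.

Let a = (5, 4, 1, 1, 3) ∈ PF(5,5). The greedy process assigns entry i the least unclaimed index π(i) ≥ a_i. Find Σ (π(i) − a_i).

Σπ = 15 ({1..5} each once); Σa = 5+4+1+1+3 = 14; disp = 15−14 = 1.

1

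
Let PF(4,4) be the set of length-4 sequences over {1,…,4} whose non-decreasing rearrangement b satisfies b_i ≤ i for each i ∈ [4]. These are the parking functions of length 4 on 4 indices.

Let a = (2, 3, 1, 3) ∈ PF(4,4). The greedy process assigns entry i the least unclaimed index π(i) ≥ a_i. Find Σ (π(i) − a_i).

1

Σπ = 10 ({1..4} each once); Σa = 2+3+1+3 = 9; disp = 10−9 = 1.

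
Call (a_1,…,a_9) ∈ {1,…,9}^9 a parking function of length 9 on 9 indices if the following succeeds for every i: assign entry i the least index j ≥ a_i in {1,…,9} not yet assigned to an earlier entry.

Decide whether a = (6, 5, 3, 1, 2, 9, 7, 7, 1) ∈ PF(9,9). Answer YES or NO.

Sorted: b = (1, 1, 2, 3, 5, 6, 7, 7, 9).
  b_1=1 ≤ 1
  b_2=1 ≤ 2
  b_3=2 ≤ 3
  b_4=3 ≤ 4
  b_5=5 ≤ 5
  b_6=6 ≤ 6
  b_7=7 ≤ 7
  b_8=7 ≤ 8
  b_9=9 ≤ 9
All bounds hold ⇒ YES

YES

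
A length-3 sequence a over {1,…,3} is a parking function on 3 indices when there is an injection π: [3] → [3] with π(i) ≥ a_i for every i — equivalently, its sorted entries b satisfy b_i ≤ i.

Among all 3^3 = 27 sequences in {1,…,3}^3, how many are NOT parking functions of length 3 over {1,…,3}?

11

#PF = (3+1−3)·(3+1)^{3−1} = 1×16 = 16 (Pollak)
E.g. (2,3,3) → sorted (2,3,3): b_1=2>1, not a PF.
3^3 − 16 = 27 − 16 = 11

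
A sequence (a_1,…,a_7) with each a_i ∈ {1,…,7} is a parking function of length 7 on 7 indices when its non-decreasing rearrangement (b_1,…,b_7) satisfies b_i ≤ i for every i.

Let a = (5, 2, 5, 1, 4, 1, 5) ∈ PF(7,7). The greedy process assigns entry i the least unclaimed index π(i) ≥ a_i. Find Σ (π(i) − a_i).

Σπ = 28 ({1..7} each once); Σa = 5+2+5+1+4+1+5 = 23; disp = 28−23 = 5.

5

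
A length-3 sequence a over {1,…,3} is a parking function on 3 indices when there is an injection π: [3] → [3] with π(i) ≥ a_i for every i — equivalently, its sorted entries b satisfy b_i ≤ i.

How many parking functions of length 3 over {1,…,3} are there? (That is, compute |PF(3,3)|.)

|PF(3,3)| = (3+1−3)·(3+1)^{3−1} = 1·16 = 16 [KW]
One tuple (1,2,3) → sorted (1,2,3): b_i ≤ i ∀i, a PF.

16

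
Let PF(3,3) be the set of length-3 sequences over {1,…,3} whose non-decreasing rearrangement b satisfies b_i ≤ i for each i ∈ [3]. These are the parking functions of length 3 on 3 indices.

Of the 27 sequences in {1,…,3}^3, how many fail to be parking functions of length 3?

11

Count = (3−3+1)·(3+1)^(3−1) = 1 · 16 = 16
Example (3,3,2) → sorted (2,3,3): b_1=2>1, not a PF.
3^3 − 16 = 27 − 16 = 11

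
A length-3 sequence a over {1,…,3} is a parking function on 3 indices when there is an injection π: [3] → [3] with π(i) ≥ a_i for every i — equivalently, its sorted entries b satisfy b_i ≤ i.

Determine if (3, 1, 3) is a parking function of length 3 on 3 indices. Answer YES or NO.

Rearranged: b = (1, 3, 3).
  b_1=1 ≤ 1
  b_2=3 > 2
  fails at i=2 ⇒ NO

NO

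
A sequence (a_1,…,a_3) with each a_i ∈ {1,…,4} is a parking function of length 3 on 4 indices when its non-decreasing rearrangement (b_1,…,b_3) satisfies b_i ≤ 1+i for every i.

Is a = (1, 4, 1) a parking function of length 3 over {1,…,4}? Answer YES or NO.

YES

Order a: b = (1, 1, 4).
  b_1=1 ≤ 2
  b_2=1 ≤ 3
  b_3=4 ≤ 4
All bounds hold ⇒ YES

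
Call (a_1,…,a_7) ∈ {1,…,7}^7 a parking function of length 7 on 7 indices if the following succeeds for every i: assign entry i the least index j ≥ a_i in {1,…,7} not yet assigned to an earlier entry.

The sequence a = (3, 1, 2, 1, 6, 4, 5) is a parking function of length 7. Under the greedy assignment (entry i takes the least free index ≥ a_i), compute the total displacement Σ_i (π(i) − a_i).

6

Σπ = 28 ({1..7} each once); Σa = 3+1+2+1+6+4+5 = 22; disp = 28−22 = 6.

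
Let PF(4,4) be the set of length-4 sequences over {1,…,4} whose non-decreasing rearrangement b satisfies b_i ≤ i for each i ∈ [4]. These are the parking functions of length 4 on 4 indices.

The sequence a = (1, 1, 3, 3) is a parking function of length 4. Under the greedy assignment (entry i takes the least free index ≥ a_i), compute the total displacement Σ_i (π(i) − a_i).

2

Σπ(i) = 1+…+4 = 10; Σa = 1+1+3+3 = 8; disp = 10−8 = 2.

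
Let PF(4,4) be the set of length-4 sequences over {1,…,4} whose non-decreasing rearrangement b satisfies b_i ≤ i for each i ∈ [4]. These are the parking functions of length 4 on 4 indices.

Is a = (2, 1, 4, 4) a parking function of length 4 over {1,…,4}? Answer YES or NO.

Order a: b = (1, 2, 4, 4).
  b_1=1 ≤ 1
  b_2=2 ≤ 2
  b_3=4 > 3
  fails at i=3 ⇒ NO

NO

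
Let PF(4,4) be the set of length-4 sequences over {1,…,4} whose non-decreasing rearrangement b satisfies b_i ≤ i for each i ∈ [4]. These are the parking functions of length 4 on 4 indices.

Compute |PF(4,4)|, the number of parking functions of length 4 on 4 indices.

|PF| = (4+1−4)·(4+1)^{4−1} = 1×125 = 125 [KW]
Example (3,2,1,3) → sorted (1,2,3,3): b_i ≤ i ∀i, a PF.

125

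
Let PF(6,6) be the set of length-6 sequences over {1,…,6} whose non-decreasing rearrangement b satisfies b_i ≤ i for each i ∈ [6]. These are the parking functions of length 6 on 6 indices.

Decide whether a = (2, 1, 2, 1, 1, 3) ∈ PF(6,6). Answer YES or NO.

Sorted: b = (1, 1, 1, 2, 2, 3).
  b_1=1 ≤ 1
  b_2=1 ≤ 2
  b_3=1 ≤ 3
  b_4=2 ≤ 4
  b_5=2 ≤ 5
  b_6=3 ≤ 6
All bounds hold ⇒ YES

YES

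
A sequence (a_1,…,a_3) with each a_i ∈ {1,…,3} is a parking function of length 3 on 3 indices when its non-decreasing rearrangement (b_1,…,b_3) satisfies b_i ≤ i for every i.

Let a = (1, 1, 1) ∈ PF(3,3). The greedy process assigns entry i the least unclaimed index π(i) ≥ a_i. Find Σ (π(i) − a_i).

Σπ = 3·4/2 = 6 (π permutes [3]); Σa = 1+1+1 = 3; disp = 6−3 = 3.

3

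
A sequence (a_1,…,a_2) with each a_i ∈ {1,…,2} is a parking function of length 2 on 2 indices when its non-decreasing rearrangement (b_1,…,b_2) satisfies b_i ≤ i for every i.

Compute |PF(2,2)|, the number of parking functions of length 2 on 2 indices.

Count = (2−2+1)·(2+1)^(2−1) = 1·3 = 3 (Konheim–Weiss)
E.g. (2,1) → sorted (1,2): b_i ≤ i ∀i, a PF.

3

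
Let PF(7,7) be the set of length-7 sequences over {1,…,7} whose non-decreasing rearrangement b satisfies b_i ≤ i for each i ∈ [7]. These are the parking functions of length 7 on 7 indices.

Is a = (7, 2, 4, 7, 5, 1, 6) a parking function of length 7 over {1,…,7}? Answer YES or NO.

Rearranged: b = (1, 2, 4, 5, 6, 7, 7).
  b_1=1 ≤ 1
  b_2=2 ≤ 2
  b_3=4 > 3
  fails at i=3 ⇒ NO

NO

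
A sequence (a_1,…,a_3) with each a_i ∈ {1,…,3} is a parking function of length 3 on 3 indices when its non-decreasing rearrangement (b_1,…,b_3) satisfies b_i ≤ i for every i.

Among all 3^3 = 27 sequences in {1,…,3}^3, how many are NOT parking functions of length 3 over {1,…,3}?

#PF = 1·4^2 = 1 · 16 = 16 (Konheim–Weiss)
One tuple (3,3,3) → sorted (3,3,3): b_1=3>1, not a PF.
3^3 − 16 = 27 − 16 = 11

11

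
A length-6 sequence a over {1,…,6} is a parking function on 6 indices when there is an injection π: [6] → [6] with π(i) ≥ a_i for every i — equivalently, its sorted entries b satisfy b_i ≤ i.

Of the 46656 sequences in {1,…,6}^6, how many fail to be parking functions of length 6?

|PF(6,6)| = (7−6)·7^(6−1) = 1·16807 = 16807
One tuple (1,1,6,6,3,6) → sorted (1,1,3,6,6,6): b_4=6>4, not a PF.
So 46656 − 16807 = 29849 fail.

29849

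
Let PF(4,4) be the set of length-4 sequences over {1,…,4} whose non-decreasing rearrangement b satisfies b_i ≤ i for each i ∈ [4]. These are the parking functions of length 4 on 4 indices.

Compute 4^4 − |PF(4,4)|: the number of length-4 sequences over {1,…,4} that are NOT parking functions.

131

|PF| = (5−4)·5^(4−1) = 1×125 = 125 (Konheim–Weiss)
One tuple (4,3,3,1) → sorted (1,3,3,4): b_2=3>2, not a PF.
So 256 − 125 = 131 fail.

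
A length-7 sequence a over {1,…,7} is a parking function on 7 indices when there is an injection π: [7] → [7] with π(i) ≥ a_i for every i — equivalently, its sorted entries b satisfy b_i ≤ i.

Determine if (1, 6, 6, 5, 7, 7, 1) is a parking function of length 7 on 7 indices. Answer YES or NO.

Sorted: b = (1, 1, 5, 6, 6, 7, 7).
  b_1=1 ≤ 1
  b_2=1 ≤ 2
  b_3=5 > 3
  fails at i=3 ⇒ NO

NO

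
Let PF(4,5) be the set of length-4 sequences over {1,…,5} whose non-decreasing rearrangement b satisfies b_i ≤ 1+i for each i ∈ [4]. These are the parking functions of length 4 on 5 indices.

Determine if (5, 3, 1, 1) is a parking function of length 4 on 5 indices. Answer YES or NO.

Rearranged: b = (1, 1, 3, 5).
  b_1=1 ≤ 2
  b_2=1 ≤ 3
  b_3=3 ≤ 4
  b_4=5 ≤ 5
All bounds hold ⇒ YES

YES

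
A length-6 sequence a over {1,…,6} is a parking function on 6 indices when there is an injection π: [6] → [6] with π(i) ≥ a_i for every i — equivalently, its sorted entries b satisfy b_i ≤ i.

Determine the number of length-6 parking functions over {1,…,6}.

#PF = (6+1−6)·(6+1)^{6−1} = 1×16807 = 16807 (Pollak)
E.g. (3,3,2,1,3,1) → sorted (1,1,2,3,3,3): b_i ≤ i ∀i, a PF.

16807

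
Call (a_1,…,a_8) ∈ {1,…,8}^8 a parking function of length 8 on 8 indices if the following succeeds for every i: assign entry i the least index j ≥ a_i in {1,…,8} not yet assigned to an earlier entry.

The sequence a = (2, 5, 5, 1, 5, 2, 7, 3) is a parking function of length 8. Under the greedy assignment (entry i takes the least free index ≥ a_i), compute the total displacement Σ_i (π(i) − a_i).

6

Σπ = 8·9/2 = 36 (π permutes [8]); Σa = 2+5+5+1+5+2+7+3 = 30; disp = 36−30 = 6.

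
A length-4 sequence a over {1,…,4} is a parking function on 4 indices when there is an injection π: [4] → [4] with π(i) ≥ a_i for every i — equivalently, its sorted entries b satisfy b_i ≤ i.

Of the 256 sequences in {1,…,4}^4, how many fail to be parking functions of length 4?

131

|PF(4,4)| = (4−4+1)·(4+1)^(4−1) = 1 · 125 = 125
Check (4,4,3,4) → sorted (3,4,4,4): b_1=3>1, not a PF.
4^4 − 125 = 256 − 125 = 131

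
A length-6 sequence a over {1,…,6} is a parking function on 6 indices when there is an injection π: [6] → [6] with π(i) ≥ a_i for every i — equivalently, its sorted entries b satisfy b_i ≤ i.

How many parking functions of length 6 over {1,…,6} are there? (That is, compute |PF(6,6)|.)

|PF(6,6)| = (6−6+1)·(6+1)^(6−1) = 1 · 16807 = 16807
One tuple (4,2,1,1,3,2) → sorted (1,1,2,2,3,4): b_i ≤ i ∀i, a PF.

16807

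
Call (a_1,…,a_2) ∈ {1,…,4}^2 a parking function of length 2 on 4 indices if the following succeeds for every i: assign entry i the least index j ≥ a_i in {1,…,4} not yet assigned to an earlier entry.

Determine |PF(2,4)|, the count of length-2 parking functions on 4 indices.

|PF(2,4)| = 3·5^1 = 3×5 = 15 [KW]
Example (1,1) → sorted (1,1): b_i ≤ 2+i ∀i, a PF.

15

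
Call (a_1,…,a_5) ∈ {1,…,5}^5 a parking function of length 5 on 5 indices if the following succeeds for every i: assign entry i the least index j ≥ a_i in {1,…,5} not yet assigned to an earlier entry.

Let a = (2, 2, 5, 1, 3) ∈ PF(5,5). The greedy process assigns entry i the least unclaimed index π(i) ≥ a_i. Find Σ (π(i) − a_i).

2

Σπ = 15 ({1..5} each once); Σa = 2+2+5+1+3 = 13; disp = 15−13 = 2.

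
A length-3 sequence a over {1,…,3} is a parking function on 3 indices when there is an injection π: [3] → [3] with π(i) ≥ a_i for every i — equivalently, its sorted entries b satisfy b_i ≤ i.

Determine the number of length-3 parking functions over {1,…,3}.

16

|PF(3,3)| = 1·4^2 = 1·16 = 16 (Konheim–Weiss)
Example (2,1,3) → sorted (1,2,3): b_i ≤ i ∀i, a PF.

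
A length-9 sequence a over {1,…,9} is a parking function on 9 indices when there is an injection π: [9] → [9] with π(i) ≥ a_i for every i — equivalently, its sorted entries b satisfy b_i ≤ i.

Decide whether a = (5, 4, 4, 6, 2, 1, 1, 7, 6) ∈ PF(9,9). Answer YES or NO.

Sorted: b = (1, 1, 2, 4, 4, 5, 6, 6, 7).
  b_1=1 ≤ 1
  b_2=1 ≤ 2
  b_3=2 ≤ 3
  b_4=4 ≤ 4
  b_5=4 ≤ 5
  b_6=5 ≤ 6
  b_7=6 ≤ 7
  b_8=6 ≤ 8
  b_9=7 ≤ 9
All bounds hold ⇒ YES

YES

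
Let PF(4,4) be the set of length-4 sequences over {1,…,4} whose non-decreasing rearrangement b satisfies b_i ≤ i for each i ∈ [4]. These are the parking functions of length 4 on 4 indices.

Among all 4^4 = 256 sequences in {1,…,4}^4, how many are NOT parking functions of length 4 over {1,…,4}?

131

#PF = (4−4+1)·(4+1)^(4−1) = 1×125 = 125 (Pollak)
Check (4,2,4,2) → sorted (2,2,4,4): b_1=2>1, not a PF.
So 256 − 125 = 131 fail.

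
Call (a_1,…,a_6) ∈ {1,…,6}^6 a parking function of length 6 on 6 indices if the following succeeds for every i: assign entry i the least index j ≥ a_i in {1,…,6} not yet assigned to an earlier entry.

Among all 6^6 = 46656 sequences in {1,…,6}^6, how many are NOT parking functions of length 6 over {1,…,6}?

|PF| = (7−6)·7^(6−1) = 1×16807 = 16807
E.g. (5,4,6,4,2,6) → sorted (2,4,4,5,6,6): b_1=2>1, not a PF.
So 46656 − 16807 = 29849 fail.

29849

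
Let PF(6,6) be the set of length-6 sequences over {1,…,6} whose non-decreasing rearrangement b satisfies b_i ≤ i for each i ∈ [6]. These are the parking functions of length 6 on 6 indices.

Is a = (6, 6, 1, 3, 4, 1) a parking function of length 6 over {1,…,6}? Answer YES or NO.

NO

Rearranged: b = (1, 1, 3, 4, 6, 6).
  b_1=1 ≤ 1
  b_2=1 ≤ 2
  b_3=3 ≤ 3
  b_4=4 ≤ 4
  b_5=6 > 5
  fails at i=5 ⇒ NO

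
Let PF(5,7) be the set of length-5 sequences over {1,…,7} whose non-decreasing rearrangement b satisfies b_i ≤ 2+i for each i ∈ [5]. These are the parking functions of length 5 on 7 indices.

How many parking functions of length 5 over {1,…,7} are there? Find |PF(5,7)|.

|PF| = (7+1−5)·(7+1)^{5−1} = 3·4096 = 12288 (Konheim–Weiss)
Example (4,3,5,6,2) → sorted (2,3,4,5,6): b_i ≤ 2+i ∀i, a PF.

12288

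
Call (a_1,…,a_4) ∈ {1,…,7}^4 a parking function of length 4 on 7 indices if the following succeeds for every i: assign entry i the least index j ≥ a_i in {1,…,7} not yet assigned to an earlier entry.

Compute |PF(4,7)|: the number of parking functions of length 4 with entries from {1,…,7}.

2048

#PF = 4·8^3 = 4 · 512 = 2048 (Konheim–Weiss)
Check (5,1,1,2) → sorted (1,1,2,5): b_i ≤ 3+i ∀i, a PF.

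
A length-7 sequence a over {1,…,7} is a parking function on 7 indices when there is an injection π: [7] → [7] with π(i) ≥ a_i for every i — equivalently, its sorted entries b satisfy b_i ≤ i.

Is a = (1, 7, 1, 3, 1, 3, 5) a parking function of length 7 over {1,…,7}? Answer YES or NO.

YES

Order a: b = (1, 1, 1, 3, 3, 5, 7).
  b_1=1 ≤ 1
  b_2=1 ≤ 2
  b_3=1 ≤ 3
  b_4=3 ≤ 4
  b_5=3 ≤ 5
  b_6=5 ≤ 6
  b_7=7 ≤ 7
All bounds hold ⇒ YES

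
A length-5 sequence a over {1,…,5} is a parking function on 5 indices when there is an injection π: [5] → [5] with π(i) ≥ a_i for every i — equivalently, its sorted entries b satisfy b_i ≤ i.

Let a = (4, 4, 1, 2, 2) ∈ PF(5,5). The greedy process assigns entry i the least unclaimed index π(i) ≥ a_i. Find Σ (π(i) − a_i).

Σπ = 5·6/2 = 15 (π permutes [5]); Σa = 4+4+1+2+2 = 13; disp = 15−13 = 2.

2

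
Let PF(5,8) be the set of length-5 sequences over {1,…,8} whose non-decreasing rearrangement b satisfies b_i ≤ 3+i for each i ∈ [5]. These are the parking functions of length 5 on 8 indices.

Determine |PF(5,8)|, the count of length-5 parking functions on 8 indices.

Count = (8−5+1)·(8+1)^(5−1) = 4×6561 = 26244 (Konheim–Weiss)
E.g. (7,5,6,6,3) → sorted (3,5,6,6,7): b_i ≤ 3+i ∀i, a PF.

26244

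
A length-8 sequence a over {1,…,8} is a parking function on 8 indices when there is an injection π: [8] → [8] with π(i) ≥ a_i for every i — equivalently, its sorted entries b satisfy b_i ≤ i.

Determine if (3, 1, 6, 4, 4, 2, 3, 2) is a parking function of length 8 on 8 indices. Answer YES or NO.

Rearranged: b = (1, 2, 2, 3, 3, 4, 4, 6).
  b_1=1 ≤ 1
  b_2=2 ≤ 2
  b_3=2 ≤ 3
  b_4=3 ≤ 4
  b_5=3 ≤ 5
  b_6=4 ≤ 6
  b_7=4 ≤ 7
  b_8=6 ≤ 8
All bounds hold ⇒ YES

YES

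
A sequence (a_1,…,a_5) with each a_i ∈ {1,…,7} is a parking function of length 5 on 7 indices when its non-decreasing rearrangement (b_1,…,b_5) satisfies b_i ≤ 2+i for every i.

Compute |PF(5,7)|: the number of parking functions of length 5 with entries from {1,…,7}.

12288

Count = (8−5)·8^(5−1) = 3·4096 = 12288 (Pollak)
One tuple (6,2,5,3,2) → sorted (2,2,3,5,6): b_i ≤ 2+i ∀i, a PF.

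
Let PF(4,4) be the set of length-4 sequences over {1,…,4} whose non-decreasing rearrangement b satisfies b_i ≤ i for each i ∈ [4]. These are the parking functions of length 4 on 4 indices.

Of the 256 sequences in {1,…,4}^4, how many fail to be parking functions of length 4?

|PF(4,4)| = 1·5^3 = 1×125 = 125 (Pollak)
Check (4,4,4,4) → sorted (4,4,4,4): b_1=4>1, not a PF.
Total 256; non-PF = 256−125 = 131

131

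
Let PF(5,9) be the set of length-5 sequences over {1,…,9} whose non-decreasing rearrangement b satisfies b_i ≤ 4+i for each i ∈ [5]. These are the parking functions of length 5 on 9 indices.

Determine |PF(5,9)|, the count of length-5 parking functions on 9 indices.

|PF(5,9)| = 5·10^4 = 5 · 10000 = 50000 (Pollak)
Example (6,8,3,1,2) → sorted (1,2,3,6,8): b_i ≤ 4+i ∀i, a PF.

50000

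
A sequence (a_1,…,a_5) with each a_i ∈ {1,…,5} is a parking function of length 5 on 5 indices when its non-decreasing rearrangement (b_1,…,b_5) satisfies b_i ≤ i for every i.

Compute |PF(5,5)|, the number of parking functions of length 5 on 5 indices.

1296

|PF| = 1·6^4 = 1·1296 = 1296 [KW]
Example (1,1,3,5,2) → sorted (1,1,2,3,5): b_i ≤ i ∀i, a PF.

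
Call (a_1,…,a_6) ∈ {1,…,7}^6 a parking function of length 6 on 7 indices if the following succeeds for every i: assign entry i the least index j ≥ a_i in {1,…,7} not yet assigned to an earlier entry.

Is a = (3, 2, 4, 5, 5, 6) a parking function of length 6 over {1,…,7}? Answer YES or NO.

Rearranged: b = (2, 3, 4, 5, 5, 6).
  b_1=2 ≤ 2
  b_2=3 ≤ 3
  b_3=4 ≤ 4
  b_4=5 ≤ 5
  b_5=5 ≤ 6
  b_6=6 ≤ 7
All bounds hold ⇒ YES

YES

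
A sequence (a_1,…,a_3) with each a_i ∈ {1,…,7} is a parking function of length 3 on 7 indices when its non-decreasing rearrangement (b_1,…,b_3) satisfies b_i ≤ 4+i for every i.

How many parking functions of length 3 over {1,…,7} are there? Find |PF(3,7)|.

Count = (7−3+1)·(7+1)^(3−1) = 5 · 64 = 320 (Konheim–Weiss)
Example (2,4,1) → sorted (1,2,4): b_i ≤ 4+i ∀i, a PF.

320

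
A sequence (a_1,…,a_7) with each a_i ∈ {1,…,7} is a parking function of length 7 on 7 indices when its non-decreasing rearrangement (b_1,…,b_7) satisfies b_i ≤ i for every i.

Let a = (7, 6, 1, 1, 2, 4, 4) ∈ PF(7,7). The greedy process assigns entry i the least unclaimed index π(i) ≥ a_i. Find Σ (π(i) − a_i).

3

Σπ(i) = 1+…+7 = 28; Σa = 7+6+1+1+2+4+4 = 25; disp = 28−25 = 3.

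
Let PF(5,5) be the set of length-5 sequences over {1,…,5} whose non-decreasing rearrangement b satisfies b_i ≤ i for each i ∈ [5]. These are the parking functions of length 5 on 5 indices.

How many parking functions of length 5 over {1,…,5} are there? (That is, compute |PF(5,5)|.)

Count = (6−5)·6^(5−1) = 1·1296 = 1296 [KW]
Check (1,1,4,4,1) → sorted (1,1,1,4,4): b_i ≤ i ∀i, a PF.

1296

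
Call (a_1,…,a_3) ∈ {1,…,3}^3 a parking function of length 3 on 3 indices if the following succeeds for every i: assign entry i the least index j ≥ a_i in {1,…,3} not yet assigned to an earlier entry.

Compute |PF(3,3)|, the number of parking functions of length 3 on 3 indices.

16

Count = (3+1−3)·(3+1)^{3−1} = 1·16 = 16
Example (2,1,1) → sorted (1,1,2): b_i ≤ i ∀i, a PF.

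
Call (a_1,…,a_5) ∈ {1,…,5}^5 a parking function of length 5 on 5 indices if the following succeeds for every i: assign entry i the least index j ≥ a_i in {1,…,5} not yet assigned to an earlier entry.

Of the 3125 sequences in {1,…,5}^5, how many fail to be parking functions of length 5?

1829

Count = (5−5+1)·(5+1)^(5−1) = 1 · 1296 = 1296 (Pollak)
One tuple (3,3,2,4,4) → sorted (2,3,3,4,4): b_1=2>1, not a PF.
5^5 − 1296 = 3125 − 1296 = 1829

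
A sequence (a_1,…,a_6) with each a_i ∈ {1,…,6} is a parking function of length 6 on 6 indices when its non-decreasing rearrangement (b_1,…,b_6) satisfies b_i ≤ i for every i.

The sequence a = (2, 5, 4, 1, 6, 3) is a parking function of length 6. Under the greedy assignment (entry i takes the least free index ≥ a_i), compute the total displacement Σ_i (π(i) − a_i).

0

Σπ = 21 ({1..6} each once); Σa = 2+5+4+1+6+3 = 21; disp = 21−21 = 0.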